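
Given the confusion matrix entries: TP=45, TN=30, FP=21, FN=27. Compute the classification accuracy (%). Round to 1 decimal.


Accuracy = (TP + TN) / (TP + TN + FP + FN) * 100
= (45 + 30) / (45 + 30 + 21 + 27)
= 75 / 123
= 0.6098
= 61.0%

61.0


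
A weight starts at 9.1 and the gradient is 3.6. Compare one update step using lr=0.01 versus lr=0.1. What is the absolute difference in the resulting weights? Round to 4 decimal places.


With lr=0.01: w_new = 9.1 - 0.01 * 3.6 = 9.064
With lr=0.1: w_new = 9.1 - 0.1 * 3.6 = 8.74
Absolute difference = |9.064 - 8.74|
= 0.3240

0.3240


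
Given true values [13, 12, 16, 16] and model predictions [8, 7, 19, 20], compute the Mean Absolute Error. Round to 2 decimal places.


Absolute errors: [5, 5, 3, 4]
Sum of absolute errors = 17
MAE = 17 / 4 = 4.25

4.25


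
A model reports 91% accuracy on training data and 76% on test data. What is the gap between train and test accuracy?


Gap = train_accuracy - test_accuracy
= 91 - 76
= 15%
This gap suggests the model is overfitting.

15


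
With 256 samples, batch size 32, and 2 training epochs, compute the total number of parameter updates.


Iterations per epoch = 256 / 32 = 8
Total updates = iterations_per_epoch * epochs
= 8 * 2
= 16

16


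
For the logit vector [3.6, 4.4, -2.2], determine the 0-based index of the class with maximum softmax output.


Softmax is a monotonic transformation, so it preserves the argmax.
We need to find the index of the maximum logit.
Index 0: 3.6
Index 1: 4.4
Index 2: -2.2
Maximum logit = 4.4 at index 1

1


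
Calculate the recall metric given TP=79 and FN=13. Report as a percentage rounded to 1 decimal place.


Recall = TP / (TP + FN) * 100
= 79 / (79 + 13)
= 79 / 92
= 0.8587
= 85.9%

85.9


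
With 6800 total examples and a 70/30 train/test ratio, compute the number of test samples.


Train samples = 6800 * 70% = 4760
Test samples = 6800 - 4760
= 2040

2040


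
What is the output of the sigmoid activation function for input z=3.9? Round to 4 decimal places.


sigmoid(z) = 1 / (1 + exp(-z))
exp(-(3.9)) = exp(-3.9) = 0.0202
1 + 0.0202 = 1.0202
1 / 1.0202 = 0.9802

0.9802


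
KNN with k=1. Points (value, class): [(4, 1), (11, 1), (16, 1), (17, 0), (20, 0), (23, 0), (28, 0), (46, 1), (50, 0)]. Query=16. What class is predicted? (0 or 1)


Distances from query 16:
Point 16 (class 1): distance = 0
K=1 nearest neighbors: classes = [1]
Votes for class 1: 1 / 1
Majority vote => class 1

1


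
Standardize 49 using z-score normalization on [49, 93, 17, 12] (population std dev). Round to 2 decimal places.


Mean = (49 + 93 + 17 + 12) / 4 = 42.75
Variance = sum((x_i - mean)^2) / n = 1043.1875
Std = sqrt(1043.1875) = 32.2984
Z = (x - mean) / std
= (49 - 42.75) / 32.2984
= 6.25 / 32.2984
= 0.19

0.19


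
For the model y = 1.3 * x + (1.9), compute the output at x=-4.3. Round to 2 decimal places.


y = 1.3 * -4.3 + (1.9)
= -5.59 + (1.9)
= -3.69

-3.69


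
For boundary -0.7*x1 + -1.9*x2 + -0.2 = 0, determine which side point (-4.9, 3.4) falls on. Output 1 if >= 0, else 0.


Compute -0.7 * -4.9 + -1.9 * 3.4 + -0.2
= 3.43 + -6.46 + -0.2
= -3.23
Since -3.23 < 0, the point is on the negative side.

0


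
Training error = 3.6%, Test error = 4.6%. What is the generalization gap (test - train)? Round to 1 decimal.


Generalization gap = test_error - train_error
= 4.6 - 3.6
= 1.0%
A small gap suggests good generalization.

1.0


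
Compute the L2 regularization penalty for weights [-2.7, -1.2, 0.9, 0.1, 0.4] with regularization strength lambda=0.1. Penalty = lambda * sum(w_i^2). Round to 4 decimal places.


Squaring each weight:
(-2.7)^2 = 7.29
(-1.2)^2 = 1.44
0.9^2 = 0.81
0.1^2 = 0.01
0.4^2 = 0.16
Sum of squares = 9.71
Penalty = 0.1 * 9.71 = 0.9710

0.9710


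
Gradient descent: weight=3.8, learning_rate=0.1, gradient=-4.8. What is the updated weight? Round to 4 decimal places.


w_new = w_old - lr * gradient
= 3.8 - 0.1 * -4.8
= 3.8 - (-0.48)
= 4.2800

4.2800


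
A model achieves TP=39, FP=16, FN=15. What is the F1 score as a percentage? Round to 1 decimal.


Precision = TP / (TP + FP) = 39 / 55 = 0.7091
Recall = TP / (TP + FN) = 39 / 54 = 0.7222
F1 = 2 * P * R / (P + R)
= 2 * 0.7091 * 0.7222 / (0.7091 + 0.7222)
= 1.0242 / 1.4313
= 0.7156
As percentage: 71.6%

71.6


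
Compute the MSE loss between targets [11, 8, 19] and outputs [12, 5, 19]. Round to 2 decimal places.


Differences: [-1, 3, 0]
Squared errors: [1, 9, 0]
Sum of squared errors = 10
MSE = 10 / 3 = 3.33

3.33


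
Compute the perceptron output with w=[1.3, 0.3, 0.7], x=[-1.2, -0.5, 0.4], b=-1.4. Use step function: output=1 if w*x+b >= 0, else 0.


z = w . x + b
= 1.3*-1.2 + 0.3*-0.5 + 0.7*0.4 + -1.4
= -1.56 + -0.15 + 0.28 + -1.4
= -1.43 + -1.4
= -2.83
Since z = -2.83 < 0, output = 0

0


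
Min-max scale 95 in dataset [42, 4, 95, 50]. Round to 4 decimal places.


Min = 4, Max = 95
Range = 95 - 4 = 91
Scaled = (x - min) / (max - min)
= (95 - 4) / 91
= 91 / 91
= 1.0000

1.0000


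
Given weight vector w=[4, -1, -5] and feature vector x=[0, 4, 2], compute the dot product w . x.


Element-wise products:
4 * 0 = 0
-1 * 4 = -4
-5 * 2 = -10
Sum = 0 + -4 + -10
= -14

-14


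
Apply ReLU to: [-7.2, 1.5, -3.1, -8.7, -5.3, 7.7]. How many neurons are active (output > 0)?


ReLU(x) = max(0, x) for each element:
ReLU(-7.2) = 0
ReLU(1.5) = 1.5
ReLU(-3.1) = 0
ReLU(-8.7) = 0
ReLU(-5.3) = 0
ReLU(7.7) = 7.7
Active neurons (>0): 2

2


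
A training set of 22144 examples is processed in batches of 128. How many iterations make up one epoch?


Iterations per epoch = dataset_size / batch_size
= 22144 / 128
= 173

173


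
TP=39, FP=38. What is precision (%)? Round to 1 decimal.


Precision = TP / (TP + FP) * 100
= 39 / (39 + 38)
= 39 / 77
= 0.5065
= 50.6%

50.6


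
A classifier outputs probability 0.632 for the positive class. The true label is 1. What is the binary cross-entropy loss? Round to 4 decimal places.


For y=1: Loss = -log(p)
= -log(0.632)
= -(-0.4589)
= 0.4589

0.4589


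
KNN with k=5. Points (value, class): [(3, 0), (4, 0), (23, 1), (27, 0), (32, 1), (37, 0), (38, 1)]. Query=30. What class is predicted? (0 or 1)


Distances from query 30:
Point 32 (class 1): distance = 2
Point 27 (class 0): distance = 3
Point 37 (class 0): distance = 7
Point 23 (class 1): distance = 7
Point 38 (class 1): distance = 8
K=5 nearest neighbors: classes = [1, 0, 0, 1, 1]
Votes for class 1: 3 / 5
Majority vote => class 1

1


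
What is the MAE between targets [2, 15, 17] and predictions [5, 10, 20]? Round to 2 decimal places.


Absolute errors: [3, 5, 3]
Sum of absolute errors = 11
MAE = 11 / 3 = 3.67

3.67


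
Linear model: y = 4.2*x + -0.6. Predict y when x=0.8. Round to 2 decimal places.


y = 4.2 * 0.8 + (-0.6)
= 3.36 + (-0.6)
= 2.76

2.76


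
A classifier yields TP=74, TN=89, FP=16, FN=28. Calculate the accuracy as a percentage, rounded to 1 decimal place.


Accuracy = (TP + TN) / (TP + TN + FP + FN) * 100
= (74 + 89) / (74 + 89 + 16 + 28)
= 163 / 207
= 0.7874
= 78.7%

78.7


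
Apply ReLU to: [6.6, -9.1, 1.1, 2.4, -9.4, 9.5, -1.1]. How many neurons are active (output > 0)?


ReLU(x) = max(0, x) for each element:
ReLU(6.6) = 6.6
ReLU(-9.1) = 0
ReLU(1.1) = 1.1
ReLU(2.4) = 2.4
ReLU(-9.4) = 0
ReLU(9.5) = 9.5
ReLU(-1.1) = 0
Active neurons (>0): 4

4


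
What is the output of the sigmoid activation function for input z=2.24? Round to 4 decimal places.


sigmoid(z) = 1 / (1 + exp(-z))
exp(-(2.24)) = exp(-2.24) = 0.1065
1 + 0.1065 = 1.1065
1 / 1.1065 = 0.9038

0.9038


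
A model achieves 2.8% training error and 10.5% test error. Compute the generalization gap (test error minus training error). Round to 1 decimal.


Generalization gap = test_error - train_error
= 10.5 - 2.8
= 7.7%
A moderate gap.

7.7


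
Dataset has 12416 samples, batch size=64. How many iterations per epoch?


Iterations per epoch = dataset_size / batch_size
= 12416 / 64
= 194

194


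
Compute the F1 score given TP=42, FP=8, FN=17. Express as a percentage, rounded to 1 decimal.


Precision = TP / (TP + FP) = 42 / 50 = 0.84
Recall = TP / (TP + FN) = 42 / 59 = 0.7119
F1 = 2 * P * R / (P + R)
= 2 * 0.84 * 0.7119 / (0.84 + 0.7119)
= 1.1959 / 1.5519
= 0.7706
As percentage: 77.1%

77.1


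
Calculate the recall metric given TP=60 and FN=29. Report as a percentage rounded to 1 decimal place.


Recall = TP / (TP + FN) * 100
= 60 / (60 + 29)
= 60 / 89
= 0.6742
= 67.4%

67.4


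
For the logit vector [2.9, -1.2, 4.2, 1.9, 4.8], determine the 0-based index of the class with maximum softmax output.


Softmax is a monotonic transformation, so it preserves the argmax.
We need to find the index of the maximum logit.
Index 0: 2.9
Index 1: -1.2
Index 2: 4.2
Index 3: 1.9
Index 4: 4.8
Maximum logit = 4.8 at index 4

4


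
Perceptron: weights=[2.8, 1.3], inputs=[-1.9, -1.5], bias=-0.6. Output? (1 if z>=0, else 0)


z = w . x + b
= 2.8*-1.9 + 1.3*-1.5 + -0.6
= -5.32 + -1.95 + -0.6
= -7.27 + -0.6
= -7.87
Since z = -7.87 < 0, output = 0

0


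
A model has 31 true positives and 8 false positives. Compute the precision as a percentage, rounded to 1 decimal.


Precision = TP / (TP + FP) * 100
= 31 / (31 + 8)
= 31 / 39
= 0.7949
= 79.5%

79.5


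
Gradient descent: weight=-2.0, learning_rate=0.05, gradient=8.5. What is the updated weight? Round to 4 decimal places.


w_new = w_old - lr * gradient
= -2.0 - 0.05 * 8.5
= -2.0 - (0.425)
= -2.4250

-2.4250


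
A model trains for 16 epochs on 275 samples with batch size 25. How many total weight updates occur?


Iterations per epoch = 275 / 25 = 11
Total updates = iterations_per_epoch * epochs
= 11 * 16
= 176

176


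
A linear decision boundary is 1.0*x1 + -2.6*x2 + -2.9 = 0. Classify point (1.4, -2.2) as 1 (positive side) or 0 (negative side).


Compute 1.0 * 1.4 + -2.6 * -2.2 + -2.9
= 1.4 + 5.72 + -2.9
= 4.22
Since 4.22 >= 0, the point is on the positive side.

1


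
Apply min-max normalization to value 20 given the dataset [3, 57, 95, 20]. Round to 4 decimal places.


Min = 3, Max = 95
Range = 95 - 3 = 92
Scaled = (x - min) / (max - min)
= (20 - 3) / 92
= 17 / 92
= 0.1848

0.1848


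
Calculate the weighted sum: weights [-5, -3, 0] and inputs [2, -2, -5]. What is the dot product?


Element-wise products:
-5 * 2 = -10
-3 * -2 = 6
0 * -5 = 0
Sum = -10 + 6 + 0
= -4

-4


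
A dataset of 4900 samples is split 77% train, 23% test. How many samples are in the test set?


Train samples = 4900 * 77% = 3773
Test samples = 4900 - 3773
= 1127

1127


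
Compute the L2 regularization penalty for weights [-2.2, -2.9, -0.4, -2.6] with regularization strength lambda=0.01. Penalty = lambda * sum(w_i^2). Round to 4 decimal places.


Squaring each weight:
(-2.2)^2 = 4.84
(-2.9)^2 = 8.41
(-0.4)^2 = 0.16
(-2.6)^2 = 6.76
Sum of squares = 20.17
Penalty = 0.01 * 20.17 = 0.2017

0.2017


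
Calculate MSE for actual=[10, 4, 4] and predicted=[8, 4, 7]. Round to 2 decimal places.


Differences: [2, 0, -3]
Squared errors: [4, 0, 9]
Sum of squared errors = 13
MSE = 13 / 3 = 4.33

4.33


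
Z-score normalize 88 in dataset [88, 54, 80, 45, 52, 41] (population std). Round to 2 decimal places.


Mean = (88 + 54 + 80 + 45 + 52 + 41) / 6 = 60.0
Variance = sum((x_i - mean)^2) / n = 311.6667
Std = sqrt(311.6667) = 17.6541
Z = (x - mean) / std
= (88 - 60.0) / 17.6541
= 28.0 / 17.6541
= 1.59

1.59


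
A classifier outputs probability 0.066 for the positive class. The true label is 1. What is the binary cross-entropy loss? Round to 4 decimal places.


For y=1: Loss = -log(p)
= -log(0.066)
= -(-2.7181)
= 2.7181

2.7181


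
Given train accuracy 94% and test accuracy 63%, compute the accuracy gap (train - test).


Gap = train_accuracy - test_accuracy
= 94 - 63
= 31%
This large gap strongly indicates overfitting.

31


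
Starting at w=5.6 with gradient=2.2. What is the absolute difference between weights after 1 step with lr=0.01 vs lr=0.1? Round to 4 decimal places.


With lr=0.01: w_new = 5.6 - 0.01 * 2.2 = 5.578
With lr=0.1: w_new = 5.6 - 0.1 * 2.2 = 5.38
Absolute difference = |5.578 - 5.38|
= 0.1980

0.1980


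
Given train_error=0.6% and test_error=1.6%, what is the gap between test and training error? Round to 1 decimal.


Generalization gap = test_error - train_error
= 1.6 - 0.6
= 1.0%
A small gap suggests good generalization.

1.0


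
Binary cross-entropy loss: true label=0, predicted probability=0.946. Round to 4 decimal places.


For y=0: Loss = -log(1-p)
= -log(1 - 0.946)
= -log(0.054)
= -(-2.9188)
= 2.9188

2.9188


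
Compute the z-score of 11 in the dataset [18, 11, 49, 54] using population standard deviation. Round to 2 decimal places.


Mean = (18 + 11 + 49 + 54) / 4 = 33.0
Variance = sum((x_i - mean)^2) / n = 351.5
Std = sqrt(351.5) = 18.7483
Z = (x - mean) / std
= (11 - 33.0) / 18.7483
= -22.0 / 18.7483
= -1.17

-1.17


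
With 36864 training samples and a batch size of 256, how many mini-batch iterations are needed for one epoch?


Iterations per epoch = dataset_size / batch_size
= 36864 / 256
= 144

144


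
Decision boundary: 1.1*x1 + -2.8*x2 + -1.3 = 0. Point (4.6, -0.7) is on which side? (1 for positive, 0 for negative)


Compute 1.1 * 4.6 + -2.8 * -0.7 + -1.3
= 5.06 + 1.96 + -1.3
= 5.72
Since 5.72 >= 0, the point is on the positive side.

1


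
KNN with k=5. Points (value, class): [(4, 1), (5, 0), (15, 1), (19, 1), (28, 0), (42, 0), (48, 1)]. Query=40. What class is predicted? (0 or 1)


Distances from query 40:
Point 42 (class 0): distance = 2
Point 48 (class 1): distance = 8
Point 28 (class 0): distance = 12
Point 19 (class 1): distance = 21
Point 15 (class 1): distance = 25
K=5 nearest neighbors: classes = [0, 1, 0, 1, 1]
Votes for class 1: 3 / 5
Majority vote => class 1

1


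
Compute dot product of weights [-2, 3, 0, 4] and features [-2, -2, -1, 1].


Element-wise products:
-2 * -2 = 4
3 * -2 = -6
0 * -1 = 0
4 * 1 = 4
Sum = 4 + -6 + 0 + 4
= 2

2


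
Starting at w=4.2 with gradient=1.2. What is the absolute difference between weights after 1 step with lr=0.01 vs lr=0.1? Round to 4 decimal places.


With lr=0.01: w_new = 4.2 - 0.01 * 1.2 = 4.188
With lr=0.1: w_new = 4.2 - 0.1 * 1.2 = 4.08
Absolute difference = |4.188 - 4.08|
= 0.1080

0.1080


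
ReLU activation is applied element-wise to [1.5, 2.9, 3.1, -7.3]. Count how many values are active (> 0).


ReLU(x) = max(0, x) for each element:
ReLU(1.5) = 1.5
ReLU(2.9) = 2.9
ReLU(3.1) = 3.1
ReLU(-7.3) = 0
Active neurons (>0): 3

3


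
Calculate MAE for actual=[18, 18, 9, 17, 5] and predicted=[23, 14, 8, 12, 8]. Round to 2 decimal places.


Absolute errors: [5, 4, 1, 5, 3]
Sum of absolute errors = 18
MAE = 18 / 5 = 3.60

3.60


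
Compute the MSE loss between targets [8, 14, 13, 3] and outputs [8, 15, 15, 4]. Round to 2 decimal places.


Differences: [0, -1, -2, -1]
Squared errors: [0, 1, 4, 1]
Sum of squared errors = 6
MSE = 6 / 4 = 1.50

1.50


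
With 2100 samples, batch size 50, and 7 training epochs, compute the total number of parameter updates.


Iterations per epoch = 2100 / 50 = 42
Total updates = iterations_per_epoch * epochs
= 42 * 7
= 294

294


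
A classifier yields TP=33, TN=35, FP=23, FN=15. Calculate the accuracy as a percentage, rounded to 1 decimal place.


Accuracy = (TP + TN) / (TP + TN + FP + FN) * 100
= (33 + 35) / (33 + 35 + 23 + 15)
= 68 / 106
= 0.6415
= 64.2%

64.2


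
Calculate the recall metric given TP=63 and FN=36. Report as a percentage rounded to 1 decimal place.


Recall = TP / (TP + FN) * 100
= 63 / (63 + 36)
= 63 / 99
= 0.6364
= 63.6%

63.6


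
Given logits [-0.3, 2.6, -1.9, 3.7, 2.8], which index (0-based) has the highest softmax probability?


Softmax is a monotonic transformation, so it preserves the argmax.
We need to find the index of the maximum logit.
Index 0: -0.3
Index 1: 2.6
Index 2: -1.9
Index 3: 3.7
Index 4: 2.8
Maximum logit = 3.7 at index 3

3


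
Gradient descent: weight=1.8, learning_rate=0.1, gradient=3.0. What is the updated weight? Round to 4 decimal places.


w_new = w_old - lr * gradient
= 1.8 - 0.1 * 3.0
= 1.8 - (0.3)
= 1.5000

1.5000


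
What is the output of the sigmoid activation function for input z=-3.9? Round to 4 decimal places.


sigmoid(z) = 1 / (1 + exp(-z))
exp(-(-3.9)) = exp(3.9) = 49.4024
1 + 49.4024 = 50.4024
1 / 50.4024 = 0.0198

0.0198


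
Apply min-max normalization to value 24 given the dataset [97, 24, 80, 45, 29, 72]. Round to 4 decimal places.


Min = 24, Max = 97
Range = 97 - 24 = 73
Scaled = (x - min) / (max - min)
= (24 - 24) / 73
= 0 / 73
= 0.0000

0.0000


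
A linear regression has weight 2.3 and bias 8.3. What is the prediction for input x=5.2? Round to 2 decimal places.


y = 2.3 * 5.2 + (8.3)
= 11.96 + (8.3)
= 20.26

20.26


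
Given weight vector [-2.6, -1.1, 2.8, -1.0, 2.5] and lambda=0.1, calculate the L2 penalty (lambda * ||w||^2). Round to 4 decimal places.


Squaring each weight:
(-2.6)^2 = 6.76
(-1.1)^2 = 1.21
2.8^2 = 7.84
(-1.0)^2 = 1.0
2.5^2 = 6.25
Sum of squares = 23.06
Penalty = 0.1 * 23.06 = 2.3060

2.3060


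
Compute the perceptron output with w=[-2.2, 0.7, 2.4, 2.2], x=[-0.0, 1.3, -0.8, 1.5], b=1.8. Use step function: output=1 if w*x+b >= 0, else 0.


z = w . x + b
= -2.2*-0.0 + 0.7*1.3 + 2.4*-0.8 + 2.2*1.5 + 1.8
= 0.0 + 0.91 + -1.92 + 3.3 + 1.8
= 2.29 + 1.8
= 4.09
Since z = 4.09 >= 0, output = 1

1


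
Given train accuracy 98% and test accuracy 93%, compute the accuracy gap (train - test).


Gap = train_accuracy - test_accuracy
= 98 - 93
= 5%
This moderate gap may indicate mild overfitting.

5


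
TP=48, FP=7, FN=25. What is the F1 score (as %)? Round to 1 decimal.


Precision = TP / (TP + FP) = 48 / 55 = 0.8727
Recall = TP / (TP + FN) = 48 / 73 = 0.6575
F1 = 2 * P * R / (P + R)
= 2 * 0.8727 * 0.6575 / (0.8727 + 0.6575)
= 1.1477 / 1.5303
= 0.75
As percentage: 75.0%

75.0


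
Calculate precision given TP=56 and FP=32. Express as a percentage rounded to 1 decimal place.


Precision = TP / (TP + FP) * 100
= 56 / (56 + 32)
= 56 / 88
= 0.6364
= 63.6%

63.6


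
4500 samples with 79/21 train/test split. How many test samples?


Train samples = 4500 * 79% = 3555
Test samples = 4500 - 3555
= 945

945


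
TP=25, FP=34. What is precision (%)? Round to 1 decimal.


Precision = TP / (TP + FP) * 100
= 25 / (25 + 34)
= 25 / 59
= 0.4237
= 42.4%

42.4


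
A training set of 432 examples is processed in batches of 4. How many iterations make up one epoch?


Iterations per epoch = dataset_size / batch_size
= 432 / 4
= 108

108


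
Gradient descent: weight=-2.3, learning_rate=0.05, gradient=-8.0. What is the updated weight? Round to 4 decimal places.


w_new = w_old - lr * gradient
= -2.3 - 0.05 * -8.0
= -2.3 - (-0.4)
= -1.9000

-1.9000


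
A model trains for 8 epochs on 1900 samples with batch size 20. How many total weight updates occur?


Iterations per epoch = 1900 / 20 = 95
Total updates = iterations_per_epoch * epochs
= 95 * 8
= 760

760


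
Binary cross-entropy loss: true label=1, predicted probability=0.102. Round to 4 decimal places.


For y=1: Loss = -log(p)
= -log(0.102)
= -(-2.2828)
= 2.2828

2.2828


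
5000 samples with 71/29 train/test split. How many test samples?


Train samples = 5000 * 71% = 3550
Test samples = 5000 - 3550
= 1450

1450


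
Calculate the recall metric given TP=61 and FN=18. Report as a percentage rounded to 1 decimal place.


Recall = TP / (TP + FN) * 100
= 61 / (61 + 18)
= 61 / 79
= 0.7722
= 77.2%

77.2


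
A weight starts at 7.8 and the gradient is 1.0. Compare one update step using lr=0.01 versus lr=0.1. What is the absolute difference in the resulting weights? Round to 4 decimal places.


With lr=0.01: w_new = 7.8 - 0.01 * 1.0 = 7.79
With lr=0.1: w_new = 7.8 - 0.1 * 1.0 = 7.7
Absolute difference = |7.79 - 7.7|
= 0.0900

0.0900


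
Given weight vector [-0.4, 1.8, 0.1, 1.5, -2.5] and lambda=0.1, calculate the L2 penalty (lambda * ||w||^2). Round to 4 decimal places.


Squaring each weight:
(-0.4)^2 = 0.16
1.8^2 = 3.24
0.1^2 = 0.01
1.5^2 = 2.25
(-2.5)^2 = 6.25
Sum of squares = 11.91
Penalty = 0.1 * 11.91 = 1.1910

1.1910


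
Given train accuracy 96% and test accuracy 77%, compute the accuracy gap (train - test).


Gap = train_accuracy - test_accuracy
= 96 - 77
= 19%
This gap suggests the model is overfitting.

19


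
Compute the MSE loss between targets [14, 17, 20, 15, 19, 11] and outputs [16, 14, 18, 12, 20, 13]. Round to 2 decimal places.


Differences: [-2, 3, 2, 3, -1, -2]
Squared errors: [4, 9, 4, 9, 1, 4]
Sum of squared errors = 31
MSE = 31 / 6 = 5.17

5.17


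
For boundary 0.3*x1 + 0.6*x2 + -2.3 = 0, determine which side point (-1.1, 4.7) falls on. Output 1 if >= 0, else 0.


Compute 0.3 * -1.1 + 0.6 * 4.7 + -2.3
= -0.33 + 2.82 + -2.3
= 0.19
Since 0.19 >= 0, the point is on the positive side.

1


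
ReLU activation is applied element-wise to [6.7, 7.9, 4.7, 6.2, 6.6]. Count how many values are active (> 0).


ReLU(x) = max(0, x) for each element:
ReLU(6.7) = 6.7
ReLU(7.9) = 7.9
ReLU(4.7) = 4.7
ReLU(6.2) = 6.2
ReLU(6.6) = 6.6
Active neurons (>0): 5

5


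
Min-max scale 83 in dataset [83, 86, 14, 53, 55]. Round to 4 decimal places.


Min = 14, Max = 86
Range = 86 - 14 = 72
Scaled = (x - min) / (max - min)
= (83 - 14) / 72
= 69 / 72
= 0.9583

0.9583


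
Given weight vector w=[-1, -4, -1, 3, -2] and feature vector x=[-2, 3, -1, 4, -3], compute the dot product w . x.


Element-wise products:
-1 * -2 = 2
-4 * 3 = -12
-1 * -1 = 1
3 * 4 = 12
-2 * -3 = 6
Sum = 2 + -12 + 1 + 12 + 6
= 9

9


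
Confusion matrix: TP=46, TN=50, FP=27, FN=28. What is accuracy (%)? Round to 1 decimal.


Accuracy = (TP + TN) / (TP + TN + FP + FN) * 100
= (46 + 50) / (46 + 50 + 27 + 28)
= 96 / 151
= 0.6358
= 63.6%

63.6


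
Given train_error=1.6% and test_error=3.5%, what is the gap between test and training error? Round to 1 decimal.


Generalization gap = test_error - train_error
= 3.5 - 1.6
= 1.9%
A small gap suggests good generalization.

1.9


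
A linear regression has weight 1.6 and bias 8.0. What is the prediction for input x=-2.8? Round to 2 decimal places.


y = 1.6 * -2.8 + (8.0)
= -4.48 + (8.0)
= 3.52

3.52


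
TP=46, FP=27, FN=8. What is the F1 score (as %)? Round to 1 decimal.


Precision = TP / (TP + FP) = 46 / 73 = 0.6301
Recall = TP / (TP + FN) = 46 / 54 = 0.8519
F1 = 2 * P * R / (P + R)
= 2 * 0.6301 * 0.8519 / (0.6301 + 0.8519)
= 1.0736 / 1.482
= 0.7244
As percentage: 72.4%

72.4


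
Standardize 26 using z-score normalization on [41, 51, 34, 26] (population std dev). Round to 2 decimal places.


Mean = (41 + 51 + 34 + 26) / 4 = 38.0
Variance = sum((x_i - mean)^2) / n = 84.5
Std = sqrt(84.5) = 9.1924
Z = (x - mean) / std
= (26 - 38.0) / 9.1924
= -12.0 / 9.1924
= -1.31

-1.31


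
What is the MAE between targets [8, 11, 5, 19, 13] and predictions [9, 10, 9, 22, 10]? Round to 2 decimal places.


Absolute errors: [1, 1, 4, 3, 3]
Sum of absolute errors = 12
MAE = 12 / 5 = 2.40

2.40


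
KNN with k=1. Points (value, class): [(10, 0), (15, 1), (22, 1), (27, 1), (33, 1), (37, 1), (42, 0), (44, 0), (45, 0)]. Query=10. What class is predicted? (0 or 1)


Distances from query 10:
Point 10 (class 0): distance = 0
K=1 nearest neighbors: classes = [0]
Votes for class 1: 0 / 1
Majority vote => class 0

0


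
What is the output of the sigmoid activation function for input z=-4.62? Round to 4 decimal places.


sigmoid(z) = 1 / (1 + exp(-z))
exp(-(-4.62)) = exp(4.62) = 101.494
1 + 101.494 = 102.494
1 / 102.494 = 0.0098

0.0098


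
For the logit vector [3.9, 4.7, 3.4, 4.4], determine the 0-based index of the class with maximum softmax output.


Softmax is a monotonic transformation, so it preserves the argmax.
We need to find the index of the maximum logit.
Index 0: 3.9
Index 1: 4.7
Index 2: 3.4
Index 3: 4.4
Maximum logit = 4.7 at index 1

1


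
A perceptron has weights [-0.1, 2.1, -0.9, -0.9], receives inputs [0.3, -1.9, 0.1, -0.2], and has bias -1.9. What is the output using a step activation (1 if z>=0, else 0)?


z = w . x + b
= -0.1*0.3 + 2.1*-1.9 + -0.9*0.1 + -0.9*-0.2 + -1.9
= -0.03 + -3.99 + -0.09 + 0.18 + -1.9
= -3.93 + -1.9
= -5.83
Since z = -5.83 < 0, output = 0

0


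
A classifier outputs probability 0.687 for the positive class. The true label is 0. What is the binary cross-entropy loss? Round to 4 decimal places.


For y=0: Loss = -log(1-p)
= -log(1 - 0.687)
= -log(0.313)
= -(-1.1616)
= 1.1616

1.1616


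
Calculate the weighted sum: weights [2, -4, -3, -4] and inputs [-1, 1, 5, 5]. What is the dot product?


Element-wise products:
2 * -1 = -2
-4 * 1 = -4
-3 * 5 = -15
-4 * 5 = -20
Sum = -2 + -4 + -15 + -20
= -41

-41


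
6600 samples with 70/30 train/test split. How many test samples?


Train samples = 6600 * 70% = 4620
Test samples = 6600 - 4620
= 1980

1980


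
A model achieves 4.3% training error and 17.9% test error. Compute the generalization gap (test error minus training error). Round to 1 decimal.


Generalization gap = test_error - train_error
= 17.9 - 4.3
= 13.6%
A large gap suggests overfitting.

13.6


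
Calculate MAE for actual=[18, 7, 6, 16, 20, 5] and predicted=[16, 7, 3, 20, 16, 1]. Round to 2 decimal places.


Absolute errors: [2, 0, 3, 4, 4, 4]
Sum of absolute errors = 17
MAE = 17 / 6 = 2.83

2.83


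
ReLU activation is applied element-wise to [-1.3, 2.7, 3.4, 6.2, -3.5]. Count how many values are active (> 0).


ReLU(x) = max(0, x) for each element:
ReLU(-1.3) = 0
ReLU(2.7) = 2.7
ReLU(3.4) = 3.4
ReLU(6.2) = 6.2
ReLU(-3.5) = 0
Active neurons (>0): 3

3


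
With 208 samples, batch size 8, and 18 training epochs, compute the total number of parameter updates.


Iterations per epoch = 208 / 8 = 26
Total updates = iterations_per_epoch * epochs
= 26 * 18
= 468

468


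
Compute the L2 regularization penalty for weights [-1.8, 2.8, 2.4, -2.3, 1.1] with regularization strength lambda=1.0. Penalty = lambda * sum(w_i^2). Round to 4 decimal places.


Squaring each weight:
(-1.8)^2 = 3.24
2.8^2 = 7.84
2.4^2 = 5.76
(-2.3)^2 = 5.29
1.1^2 = 1.21
Sum of squares = 23.34
Penalty = 1.0 * 23.34 = 23.3400

23.3400


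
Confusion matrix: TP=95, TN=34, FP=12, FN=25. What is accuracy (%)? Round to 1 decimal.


Accuracy = (TP + TN) / (TP + TN + FP + FN) * 100
= (95 + 34) / (95 + 34 + 12 + 25)
= 129 / 166
= 0.7771
= 77.7%

77.7


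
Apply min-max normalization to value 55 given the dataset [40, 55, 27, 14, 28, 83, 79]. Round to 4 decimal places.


Min = 14, Max = 83
Range = 83 - 14 = 69
Scaled = (x - min) / (max - min)
= (55 - 14) / 69
= 41 / 69
= 0.5942

0.5942


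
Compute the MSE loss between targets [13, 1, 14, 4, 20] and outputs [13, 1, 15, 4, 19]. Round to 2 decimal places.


Differences: [0, 0, -1, 0, 1]
Squared errors: [0, 0, 1, 0, 1]
Sum of squared errors = 2
MSE = 2 / 5 = 0.40

0.40


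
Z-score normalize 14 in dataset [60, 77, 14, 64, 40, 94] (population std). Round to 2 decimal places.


Mean = (60 + 77 + 14 + 64 + 40 + 94) / 6 = 58.1667
Variance = sum((x_i - mean)^2) / n = 659.4722
Std = sqrt(659.4722) = 25.6802
Z = (x - mean) / std
= (14 - 58.1667) / 25.6802
= -44.1667 / 25.6802
= -1.72

-1.72


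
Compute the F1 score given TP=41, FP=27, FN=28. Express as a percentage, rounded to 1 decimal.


Precision = TP / (TP + FP) = 41 / 68 = 0.6029
Recall = TP / (TP + FN) = 41 / 69 = 0.5942
F1 = 2 * P * R / (P + R)
= 2 * 0.6029 * 0.5942 / (0.6029 + 0.5942)
= 0.7165 / 1.1971
= 0.5985
As percentage: 59.9%

59.9


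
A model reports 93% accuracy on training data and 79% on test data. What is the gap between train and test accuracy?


Gap = train_accuracy - test_accuracy
= 93 - 79
= 14%
This gap suggests the model is overfitting.

14


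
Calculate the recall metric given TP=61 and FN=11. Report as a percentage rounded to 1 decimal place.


Recall = TP / (TP + FN) * 100
= 61 / (61 + 11)
= 61 / 72
= 0.8472
= 84.7%

84.7


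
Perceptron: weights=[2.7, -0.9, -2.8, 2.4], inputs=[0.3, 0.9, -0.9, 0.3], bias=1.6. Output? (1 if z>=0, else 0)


z = w . x + b
= 2.7*0.3 + -0.9*0.9 + -2.8*-0.9 + 2.4*0.3 + 1.6
= 0.81 + -0.81 + 2.52 + 0.72 + 1.6
= 3.24 + 1.6
= 4.84
Since z = 4.84 >= 0, output = 1

1


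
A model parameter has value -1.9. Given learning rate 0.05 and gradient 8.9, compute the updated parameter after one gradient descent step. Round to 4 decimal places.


w_new = w_old - lr * gradient
= -1.9 - 0.05 * 8.9
= -1.9 - (0.445)
= -2.3450

-2.3450


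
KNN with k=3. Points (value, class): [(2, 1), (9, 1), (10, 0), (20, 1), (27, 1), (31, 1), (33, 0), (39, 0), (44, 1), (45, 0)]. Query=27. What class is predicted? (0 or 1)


Distances from query 27:
Point 27 (class 1): distance = 0
Point 31 (class 1): distance = 4
Point 33 (class 0): distance = 6
K=3 nearest neighbors: classes = [1, 1, 0]
Votes for class 1: 2 / 3
Majority vote => class 1

1


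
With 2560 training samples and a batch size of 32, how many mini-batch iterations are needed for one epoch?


Iterations per epoch = dataset_size / batch_size
= 2560 / 32
= 80

80


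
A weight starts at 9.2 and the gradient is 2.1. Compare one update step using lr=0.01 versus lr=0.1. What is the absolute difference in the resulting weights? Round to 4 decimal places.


With lr=0.01: w_new = 9.2 - 0.01 * 2.1 = 9.179
With lr=0.1: w_new = 9.2 - 0.1 * 2.1 = 8.99
Absolute difference = |9.179 - 8.99|
= 0.1890

0.1890


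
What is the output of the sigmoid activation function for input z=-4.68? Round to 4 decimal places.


sigmoid(z) = 1 / (1 + exp(-z))
exp(-(-4.68)) = exp(4.68) = 107.7701
1 + 107.7701 = 108.7701
1 / 108.7701 = 0.0092

0.0092


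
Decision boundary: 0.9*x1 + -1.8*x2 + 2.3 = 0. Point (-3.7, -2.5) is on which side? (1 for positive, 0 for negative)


Compute 0.9 * -3.7 + -1.8 * -2.5 + 2.3
= -3.33 + 4.5 + 2.3
= 3.47
Since 3.47 >= 0, the point is on the positive side.

1


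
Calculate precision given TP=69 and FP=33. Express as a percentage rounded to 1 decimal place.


Precision = TP / (TP + FP) * 100
= 69 / (69 + 33)
= 69 / 102
= 0.6765
= 67.6%

67.6


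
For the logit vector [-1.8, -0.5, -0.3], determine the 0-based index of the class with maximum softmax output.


Softmax is a monotonic transformation, so it preserves the argmax.
We need to find the index of the maximum logit.
Index 0: -1.8
Index 1: -0.5
Index 2: -0.3
Maximum logit = -0.3 at index 2

2


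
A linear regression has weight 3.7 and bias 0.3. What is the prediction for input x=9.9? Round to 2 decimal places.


y = 3.7 * 9.9 + (0.3)
= 36.63 + (0.3)
= 36.93

36.93


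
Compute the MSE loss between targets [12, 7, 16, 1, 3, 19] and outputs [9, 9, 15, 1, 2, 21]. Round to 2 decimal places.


Differences: [3, -2, 1, 0, 1, -2]
Squared errors: [9, 4, 1, 0, 1, 4]
Sum of squared errors = 19
MSE = 19 / 6 = 3.17

3.17


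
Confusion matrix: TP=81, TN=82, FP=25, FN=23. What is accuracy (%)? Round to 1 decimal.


Accuracy = (TP + TN) / (TP + TN + FP + FN) * 100
= (81 + 82) / (81 + 82 + 25 + 23)
= 163 / 211
= 0.7725
= 77.3%

77.3


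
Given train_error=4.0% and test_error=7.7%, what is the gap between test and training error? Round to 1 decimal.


Generalization gap = test_error - train_error
= 7.7 - 4.0
= 3.7%
A moderate gap.

3.7


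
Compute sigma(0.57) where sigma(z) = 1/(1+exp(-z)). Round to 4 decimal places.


sigmoid(z) = 1 / (1 + exp(-z))
exp(-(0.57)) = exp(-0.57) = 0.5655
1 + 0.5655 = 1.5655
1 / 1.5655 = 0.6388

0.6388


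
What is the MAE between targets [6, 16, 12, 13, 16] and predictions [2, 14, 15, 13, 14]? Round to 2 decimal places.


Absolute errors: [4, 2, 3, 0, 2]
Sum of absolute errors = 11
MAE = 11 / 5 = 2.20

2.20


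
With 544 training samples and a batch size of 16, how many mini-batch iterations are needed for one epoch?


Iterations per epoch = dataset_size / batch_size
= 544 / 16
= 34

34


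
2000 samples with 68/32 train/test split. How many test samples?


Train samples = 2000 * 68% = 1360
Test samples = 2000 - 1360
= 640

640


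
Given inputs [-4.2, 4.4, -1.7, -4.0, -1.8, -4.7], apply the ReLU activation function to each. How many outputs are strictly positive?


ReLU(x) = max(0, x) for each element:
ReLU(-4.2) = 0
ReLU(4.4) = 4.4
ReLU(-1.7) = 0
ReLU(-4.0) = 0
ReLU(-1.8) = 0
ReLU(-4.7) = 0
Active neurons (>0): 1

1


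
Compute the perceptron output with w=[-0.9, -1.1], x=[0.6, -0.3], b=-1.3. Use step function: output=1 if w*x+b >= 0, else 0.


z = w . x + b
= -0.9*0.6 + -1.1*-0.3 + -1.3
= -0.54 + 0.33 + -1.3
= -0.21 + -1.3
= -1.51
Since z = -1.51 < 0, output = 0

0


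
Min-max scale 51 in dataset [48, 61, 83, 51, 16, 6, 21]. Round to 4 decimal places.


Min = 6, Max = 83
Range = 83 - 6 = 77
Scaled = (x - min) / (max - min)
= (51 - 6) / 77
= 45 / 77
= 0.5844

0.5844


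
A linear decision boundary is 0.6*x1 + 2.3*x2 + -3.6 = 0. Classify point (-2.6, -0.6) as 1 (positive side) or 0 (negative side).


Compute 0.6 * -2.6 + 2.3 * -0.6 + -3.6
= -1.56 + -1.38 + -3.6
= -6.54
Since -6.54 < 0, the point is on the negative side.

0


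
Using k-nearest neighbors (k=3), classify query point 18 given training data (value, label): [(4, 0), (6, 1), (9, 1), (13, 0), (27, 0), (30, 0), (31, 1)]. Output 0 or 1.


Distances from query 18:
Point 13 (class 0): distance = 5
Point 27 (class 0): distance = 9
Point 9 (class 1): distance = 9
K=3 nearest neighbors: classes = [0, 0, 1]
Votes for class 1: 1 / 3
Majority vote => class 0

0


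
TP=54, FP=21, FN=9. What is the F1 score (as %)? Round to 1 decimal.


Precision = TP / (TP + FP) = 54 / 75 = 0.72
Recall = TP / (TP + FN) = 54 / 63 = 0.8571
F1 = 2 * P * R / (P + R)
= 2 * 0.72 * 0.8571 / (0.72 + 0.8571)
= 1.2343 / 1.5771
= 0.7826
As percentage: 78.3%

78.3


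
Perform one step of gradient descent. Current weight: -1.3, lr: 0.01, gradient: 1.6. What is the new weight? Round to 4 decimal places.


w_new = w_old - lr * gradient
= -1.3 - 0.01 * 1.6
= -1.3 - (0.016)
= -1.3160

-1.3160


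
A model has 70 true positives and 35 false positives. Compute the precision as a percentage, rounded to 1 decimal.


Precision = TP / (TP + FP) * 100
= 70 / (70 + 35)
= 70 / 105
= 0.6667
= 66.7%

66.7


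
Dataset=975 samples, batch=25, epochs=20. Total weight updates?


Iterations per epoch = 975 / 25 = 39
Total updates = iterations_per_epoch * epochs
= 39 * 20
= 780

780


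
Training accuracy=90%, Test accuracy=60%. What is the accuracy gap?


Gap = train_accuracy - test_accuracy
= 90 - 60
= 30%
This large gap strongly indicates overfitting.

30


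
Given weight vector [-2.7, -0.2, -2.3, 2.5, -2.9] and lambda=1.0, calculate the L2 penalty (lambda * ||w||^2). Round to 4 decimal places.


Squaring each weight:
(-2.7)^2 = 7.29
(-0.2)^2 = 0.04
(-2.3)^2 = 5.29
2.5^2 = 6.25
(-2.9)^2 = 8.41
Sum of squares = 27.28
Penalty = 1.0 * 27.28 = 27.2800

27.2800


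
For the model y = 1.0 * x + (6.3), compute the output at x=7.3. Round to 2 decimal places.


y = 1.0 * 7.3 + (6.3)
= 7.3 + (6.3)
= 13.60

13.60


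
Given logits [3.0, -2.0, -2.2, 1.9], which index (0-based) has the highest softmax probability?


Softmax is a monotonic transformation, so it preserves the argmax.
We need to find the index of the maximum logit.
Index 0: 3.0
Index 1: -2.0
Index 2: -2.2
Index 3: 1.9
Maximum logit = 3.0 at index 0

0


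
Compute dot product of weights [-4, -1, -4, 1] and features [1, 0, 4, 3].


Element-wise products:
-4 * 1 = -4
-1 * 0 = 0
-4 * 4 = -16
1 * 3 = 3
Sum = -4 + 0 + -16 + 3
= -17

-17


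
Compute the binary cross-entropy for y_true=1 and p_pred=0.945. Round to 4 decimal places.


For y=1: Loss = -log(p)
= -log(0.945)
= -(-0.0566)
= 0.0566

0.0566


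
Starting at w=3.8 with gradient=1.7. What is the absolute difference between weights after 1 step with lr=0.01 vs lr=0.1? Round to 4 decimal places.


With lr=0.01: w_new = 3.8 - 0.01 * 1.7 = 3.783
With lr=0.1: w_new = 3.8 - 0.1 * 1.7 = 3.63
Absolute difference = |3.783 - 3.63|
= 0.1530

0.1530


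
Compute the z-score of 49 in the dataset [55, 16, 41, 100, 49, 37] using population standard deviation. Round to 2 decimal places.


Mean = (55 + 16 + 41 + 100 + 49 + 37) / 6 = 49.6667
Variance = sum((x_i - mean)^2) / n = 655.2222
Std = sqrt(655.2222) = 25.5973
Z = (x - mean) / std
= (49 - 49.6667) / 25.5973
= -0.6667 / 25.5973
= -0.03

-0.03


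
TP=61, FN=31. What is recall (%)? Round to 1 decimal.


Recall = TP / (TP + FN) * 100
= 61 / (61 + 31)
= 61 / 92
= 0.663
= 66.3%

66.3


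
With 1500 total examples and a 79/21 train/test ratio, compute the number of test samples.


Train samples = 1500 * 79% = 1185
Test samples = 1500 - 1185
= 315

315


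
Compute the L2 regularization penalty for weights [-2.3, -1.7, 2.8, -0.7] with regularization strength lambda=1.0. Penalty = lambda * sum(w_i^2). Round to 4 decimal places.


Squaring each weight:
(-2.3)^2 = 5.29
(-1.7)^2 = 2.89
2.8^2 = 7.84
(-0.7)^2 = 0.49
Sum of squares = 16.51
Penalty = 1.0 * 16.51 = 16.5100

16.5100


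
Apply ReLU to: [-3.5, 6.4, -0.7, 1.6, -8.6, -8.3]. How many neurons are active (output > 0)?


ReLU(x) = max(0, x) for each element:
ReLU(-3.5) = 0
ReLU(6.4) = 6.4
ReLU(-0.7) = 0
ReLU(1.6) = 1.6
ReLU(-8.6) = 0
ReLU(-8.3) = 0
Active neurons (>0): 2

2


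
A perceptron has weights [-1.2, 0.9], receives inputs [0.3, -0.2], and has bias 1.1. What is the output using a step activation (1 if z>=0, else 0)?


z = w . x + b
= -1.2*0.3 + 0.9*-0.2 + 1.1
= -0.36 + -0.18 + 1.1
= -0.54 + 1.1
= 0.56
Since z = 0.56 >= 0, output = 1

1


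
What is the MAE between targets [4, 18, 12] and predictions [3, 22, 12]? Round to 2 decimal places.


Absolute errors: [1, 4, 0]
Sum of absolute errors = 5
MAE = 5 / 3 = 1.67

1.67


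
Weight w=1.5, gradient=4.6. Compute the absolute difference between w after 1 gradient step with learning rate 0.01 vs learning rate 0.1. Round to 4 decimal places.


With lr=0.01: w_new = 1.5 - 0.01 * 4.6 = 1.454
With lr=0.1: w_new = 1.5 - 0.1 * 4.6 = 1.04
Absolute difference = |1.454 - 1.04|
= 0.4140

0.4140


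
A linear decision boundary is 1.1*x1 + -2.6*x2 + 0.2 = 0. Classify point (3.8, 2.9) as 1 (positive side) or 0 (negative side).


Compute 1.1 * 3.8 + -2.6 * 2.9 + 0.2
= 4.18 + -7.54 + 0.2
= -3.16
Since -3.16 < 0, the point is on the negative side.

0


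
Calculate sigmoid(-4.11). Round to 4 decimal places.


sigmoid(z) = 1 / (1 + exp(-z))
exp(-(-4.11)) = exp(4.11) = 60.9467
1 + 60.9467 = 61.9467
1 / 61.9467 = 0.0161

0.0161


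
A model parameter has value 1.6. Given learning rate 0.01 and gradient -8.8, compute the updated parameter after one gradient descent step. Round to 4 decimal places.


w_new = w_old - lr * gradient
= 1.6 - 0.01 * -8.8
= 1.6 - (-0.088)
= 1.6880

1.6880


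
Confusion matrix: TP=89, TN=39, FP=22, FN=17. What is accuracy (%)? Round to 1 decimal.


Accuracy = (TP + TN) / (TP + TN + FP + FN) * 100
= (89 + 39) / (89 + 39 + 22 + 17)
= 128 / 167
= 0.7665
= 76.6%

76.6


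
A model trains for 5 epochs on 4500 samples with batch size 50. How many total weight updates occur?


Iterations per epoch = 4500 / 50 = 90
Total updates = iterations_per_epoch * epochs
= 90 * 5
= 450

450


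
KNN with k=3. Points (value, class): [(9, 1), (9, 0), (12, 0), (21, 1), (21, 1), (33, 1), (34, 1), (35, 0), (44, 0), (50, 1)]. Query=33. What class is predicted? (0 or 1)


Distances from query 33:
Point 33 (class 1): distance = 0
Point 34 (class 1): distance = 1
Point 35 (class 0): distance = 2
K=3 nearest neighbors: classes = [1, 1, 0]
Votes for class 1: 2 / 3
Majority vote => class 1

1
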